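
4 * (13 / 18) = 26 / 9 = 2.89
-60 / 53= -1.13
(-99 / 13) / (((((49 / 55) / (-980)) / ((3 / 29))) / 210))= 68607000 / 377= 181981.43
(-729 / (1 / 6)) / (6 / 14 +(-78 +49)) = 15309 / 100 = 153.09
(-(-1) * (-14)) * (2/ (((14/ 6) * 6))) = -2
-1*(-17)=17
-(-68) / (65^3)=68 / 274625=0.00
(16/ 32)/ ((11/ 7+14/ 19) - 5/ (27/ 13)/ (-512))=919296/ 4252613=0.22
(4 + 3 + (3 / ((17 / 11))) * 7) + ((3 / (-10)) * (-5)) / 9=2117 / 102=20.75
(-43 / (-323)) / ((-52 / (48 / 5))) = -516 / 20995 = -0.02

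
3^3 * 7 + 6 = 195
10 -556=-546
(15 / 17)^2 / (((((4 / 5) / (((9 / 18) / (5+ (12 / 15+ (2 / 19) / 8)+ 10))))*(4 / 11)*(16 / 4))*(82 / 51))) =1175625 / 89349824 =0.01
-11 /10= -1.10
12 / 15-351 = -1751 / 5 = -350.20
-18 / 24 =-3 / 4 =-0.75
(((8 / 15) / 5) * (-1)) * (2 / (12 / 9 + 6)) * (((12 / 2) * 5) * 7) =-336 / 55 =-6.11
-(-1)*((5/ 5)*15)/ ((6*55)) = 1/ 22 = 0.05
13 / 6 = 2.17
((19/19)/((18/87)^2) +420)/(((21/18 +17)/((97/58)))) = 1548217/37932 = 40.82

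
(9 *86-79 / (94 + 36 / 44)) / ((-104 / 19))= -15321847 / 108472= -141.25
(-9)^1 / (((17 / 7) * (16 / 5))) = -315 / 272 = -1.16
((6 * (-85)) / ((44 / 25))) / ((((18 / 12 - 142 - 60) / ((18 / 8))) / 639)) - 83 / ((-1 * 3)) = 111452327 / 52932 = 2105.58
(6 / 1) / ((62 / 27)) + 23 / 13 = 1766 / 403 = 4.38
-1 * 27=-27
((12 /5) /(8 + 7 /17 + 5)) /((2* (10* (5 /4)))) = 17 /2375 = 0.01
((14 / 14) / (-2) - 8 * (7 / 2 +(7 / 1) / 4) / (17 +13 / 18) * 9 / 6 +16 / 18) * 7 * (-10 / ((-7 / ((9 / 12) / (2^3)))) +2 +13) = -10271135 / 30624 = -335.39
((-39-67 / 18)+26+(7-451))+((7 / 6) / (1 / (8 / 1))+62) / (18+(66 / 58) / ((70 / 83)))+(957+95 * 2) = 54202223 / 78558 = 689.96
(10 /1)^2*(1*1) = 100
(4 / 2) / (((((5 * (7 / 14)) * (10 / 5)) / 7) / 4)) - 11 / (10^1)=101 / 10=10.10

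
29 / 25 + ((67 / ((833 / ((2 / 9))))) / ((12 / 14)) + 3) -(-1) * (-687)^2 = 37911245752 / 80325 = 471973.18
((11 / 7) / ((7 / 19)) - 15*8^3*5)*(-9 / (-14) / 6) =-5644173 / 1372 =-4113.83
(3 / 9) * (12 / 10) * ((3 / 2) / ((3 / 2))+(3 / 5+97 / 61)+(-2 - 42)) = -24894 / 1525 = -16.32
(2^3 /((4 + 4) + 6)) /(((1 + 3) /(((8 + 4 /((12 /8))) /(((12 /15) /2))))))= 80 /21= 3.81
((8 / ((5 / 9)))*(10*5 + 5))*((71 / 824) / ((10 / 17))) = 119493 / 1030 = 116.01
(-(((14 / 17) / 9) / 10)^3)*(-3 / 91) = 49 / 1940020875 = 0.00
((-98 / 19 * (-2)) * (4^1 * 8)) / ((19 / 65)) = 407680 / 361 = 1129.31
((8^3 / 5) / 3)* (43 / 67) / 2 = 11008 / 1005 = 10.95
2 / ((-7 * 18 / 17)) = -17 / 63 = -0.27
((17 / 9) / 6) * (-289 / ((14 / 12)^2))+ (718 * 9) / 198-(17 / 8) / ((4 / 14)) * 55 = -11468273 / 25872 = -443.27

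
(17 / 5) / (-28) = -17 / 140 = -0.12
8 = 8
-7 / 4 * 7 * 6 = -147 / 2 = -73.50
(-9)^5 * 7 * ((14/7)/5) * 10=-1653372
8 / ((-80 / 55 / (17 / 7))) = -187 / 14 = -13.36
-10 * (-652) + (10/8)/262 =6832965/1048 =6520.00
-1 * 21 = -21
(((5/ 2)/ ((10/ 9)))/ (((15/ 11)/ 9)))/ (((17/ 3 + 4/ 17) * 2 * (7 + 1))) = 15147/ 96320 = 0.16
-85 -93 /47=-4088 /47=-86.98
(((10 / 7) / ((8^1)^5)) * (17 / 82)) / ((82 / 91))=1105 / 110166016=0.00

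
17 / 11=1.55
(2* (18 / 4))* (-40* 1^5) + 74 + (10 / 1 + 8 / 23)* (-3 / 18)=-19853 / 69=-287.72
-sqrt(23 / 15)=-sqrt(345) / 15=-1.24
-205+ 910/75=-2893/15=-192.87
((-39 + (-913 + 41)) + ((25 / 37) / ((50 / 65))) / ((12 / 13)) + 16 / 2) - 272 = -1042555 / 888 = -1174.05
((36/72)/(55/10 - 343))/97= -1/65475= -0.00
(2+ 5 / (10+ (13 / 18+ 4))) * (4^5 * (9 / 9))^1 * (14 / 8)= 222208 / 53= 4192.60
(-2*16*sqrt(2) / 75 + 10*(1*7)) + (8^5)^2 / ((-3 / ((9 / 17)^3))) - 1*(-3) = -53107858.24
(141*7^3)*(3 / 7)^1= 20727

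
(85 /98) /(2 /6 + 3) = 0.26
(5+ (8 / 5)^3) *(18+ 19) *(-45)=-378621 / 25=-15144.84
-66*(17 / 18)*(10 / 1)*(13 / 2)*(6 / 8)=-12155 / 4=-3038.75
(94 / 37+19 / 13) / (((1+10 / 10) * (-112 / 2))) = -275 / 7696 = -0.04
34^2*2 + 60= 2372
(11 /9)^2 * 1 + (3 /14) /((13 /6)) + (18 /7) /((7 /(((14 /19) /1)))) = 260968 /140049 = 1.86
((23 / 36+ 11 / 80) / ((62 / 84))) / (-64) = -3913 / 238080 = -0.02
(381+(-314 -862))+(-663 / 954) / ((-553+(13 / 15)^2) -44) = -11305309545 / 14220536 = -795.00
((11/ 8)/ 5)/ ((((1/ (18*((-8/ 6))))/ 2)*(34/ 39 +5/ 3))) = -26/ 5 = -5.20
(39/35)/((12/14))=13/10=1.30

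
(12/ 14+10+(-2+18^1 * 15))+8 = 2008/ 7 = 286.86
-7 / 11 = -0.64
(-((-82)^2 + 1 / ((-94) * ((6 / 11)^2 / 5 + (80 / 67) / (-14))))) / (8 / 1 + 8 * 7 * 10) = -65132471 / 5501632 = -11.84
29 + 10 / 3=97 / 3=32.33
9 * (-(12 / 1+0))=-108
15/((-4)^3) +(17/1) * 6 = 6513/64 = 101.77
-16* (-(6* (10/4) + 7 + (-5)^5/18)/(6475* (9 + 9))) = -10916/524475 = -0.02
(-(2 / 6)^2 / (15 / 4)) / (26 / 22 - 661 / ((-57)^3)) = -75449 / 3018475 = -0.02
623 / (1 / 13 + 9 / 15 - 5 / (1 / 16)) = -40495 / 5156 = -7.85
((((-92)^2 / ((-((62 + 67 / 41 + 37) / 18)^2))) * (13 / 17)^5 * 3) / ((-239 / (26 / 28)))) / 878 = 4172052494300652 / 4438165816019087551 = 0.00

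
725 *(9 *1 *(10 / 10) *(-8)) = -52200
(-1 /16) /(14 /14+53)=-1 /864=-0.00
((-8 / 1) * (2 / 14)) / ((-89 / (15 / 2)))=60 / 623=0.10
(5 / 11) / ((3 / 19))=95 / 33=2.88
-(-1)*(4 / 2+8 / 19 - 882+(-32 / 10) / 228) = -250684 / 285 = -879.59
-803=-803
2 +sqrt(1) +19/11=52/11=4.73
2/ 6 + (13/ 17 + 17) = 923/ 51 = 18.10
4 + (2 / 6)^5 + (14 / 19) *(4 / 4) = 21889 / 4617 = 4.74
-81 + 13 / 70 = -5657 / 70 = -80.81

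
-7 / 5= -1.40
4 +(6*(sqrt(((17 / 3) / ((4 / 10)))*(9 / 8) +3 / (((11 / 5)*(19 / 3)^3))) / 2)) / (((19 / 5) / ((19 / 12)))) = 4 +175*sqrt(3283599) / 63536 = 8.99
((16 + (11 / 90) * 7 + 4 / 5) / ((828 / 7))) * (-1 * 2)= -11123 / 37260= -0.30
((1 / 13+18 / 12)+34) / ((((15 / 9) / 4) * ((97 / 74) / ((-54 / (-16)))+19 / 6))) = 2217780 / 92339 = 24.02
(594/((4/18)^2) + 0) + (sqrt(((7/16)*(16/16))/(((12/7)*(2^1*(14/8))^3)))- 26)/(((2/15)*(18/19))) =95*sqrt(42)/1008 + 35468/3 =11823.28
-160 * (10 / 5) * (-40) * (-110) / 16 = -88000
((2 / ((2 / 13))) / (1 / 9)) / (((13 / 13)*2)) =117 / 2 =58.50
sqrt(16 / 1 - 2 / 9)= 3.97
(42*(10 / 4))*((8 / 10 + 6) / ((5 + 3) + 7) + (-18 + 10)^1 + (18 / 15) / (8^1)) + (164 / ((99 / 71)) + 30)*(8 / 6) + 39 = -3212521 / 5940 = -540.83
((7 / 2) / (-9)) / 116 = -7 / 2088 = -0.00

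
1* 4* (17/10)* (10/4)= 17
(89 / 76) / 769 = 89 / 58444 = 0.00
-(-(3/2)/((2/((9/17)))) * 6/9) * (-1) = -9/34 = -0.26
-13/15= -0.87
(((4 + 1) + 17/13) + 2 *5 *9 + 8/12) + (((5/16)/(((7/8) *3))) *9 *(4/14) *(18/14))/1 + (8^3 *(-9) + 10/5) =-60311971/13377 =-4508.63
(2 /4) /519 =1 /1038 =0.00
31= 31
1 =1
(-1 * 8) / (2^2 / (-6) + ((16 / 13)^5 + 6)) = -1113879 / 1135802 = -0.98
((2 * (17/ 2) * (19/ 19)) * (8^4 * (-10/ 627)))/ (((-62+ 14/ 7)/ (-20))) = -696320/ 1881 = -370.19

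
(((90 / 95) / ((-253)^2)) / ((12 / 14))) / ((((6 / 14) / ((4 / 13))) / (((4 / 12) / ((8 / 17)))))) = 0.00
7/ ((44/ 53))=371/ 44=8.43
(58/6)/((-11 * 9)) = -29/297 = -0.10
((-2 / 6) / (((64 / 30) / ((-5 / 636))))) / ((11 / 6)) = 25 / 37312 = 0.00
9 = 9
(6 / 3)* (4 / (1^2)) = 8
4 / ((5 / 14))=56 / 5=11.20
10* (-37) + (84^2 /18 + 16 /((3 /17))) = 338 /3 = 112.67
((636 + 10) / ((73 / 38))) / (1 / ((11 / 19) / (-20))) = -3553 / 365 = -9.73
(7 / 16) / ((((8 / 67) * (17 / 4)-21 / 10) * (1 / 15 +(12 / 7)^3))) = -12065025 / 224180968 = -0.05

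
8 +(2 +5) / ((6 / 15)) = 51 / 2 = 25.50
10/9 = 1.11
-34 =-34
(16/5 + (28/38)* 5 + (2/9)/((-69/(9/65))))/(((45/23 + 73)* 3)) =29330/958113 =0.03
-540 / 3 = -180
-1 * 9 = -9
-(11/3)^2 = -121/9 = -13.44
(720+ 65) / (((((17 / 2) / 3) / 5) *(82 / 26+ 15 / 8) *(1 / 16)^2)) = 626995200 / 8891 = 70520.21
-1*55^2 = -3025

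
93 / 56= 1.66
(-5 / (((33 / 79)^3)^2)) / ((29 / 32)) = -38893992883360 / 37452571101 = -1038.49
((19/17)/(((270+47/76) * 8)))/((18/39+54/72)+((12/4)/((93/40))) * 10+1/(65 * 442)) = 18912790/517098126009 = 0.00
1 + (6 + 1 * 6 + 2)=15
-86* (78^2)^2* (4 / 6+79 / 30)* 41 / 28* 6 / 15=-1076749471512 / 175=-6152854122.93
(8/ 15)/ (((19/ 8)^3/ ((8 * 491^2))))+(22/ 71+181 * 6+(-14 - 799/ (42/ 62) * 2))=3860380898096/ 51133845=75495.61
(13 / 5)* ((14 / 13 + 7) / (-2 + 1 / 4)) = -12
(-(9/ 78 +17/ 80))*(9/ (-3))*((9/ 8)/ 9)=1023/ 8320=0.12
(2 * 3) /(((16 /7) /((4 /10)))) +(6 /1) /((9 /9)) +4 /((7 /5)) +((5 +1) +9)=24.91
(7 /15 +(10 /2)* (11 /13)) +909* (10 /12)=297257 /390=762.20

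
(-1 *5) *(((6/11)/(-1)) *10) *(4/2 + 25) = 8100/11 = 736.36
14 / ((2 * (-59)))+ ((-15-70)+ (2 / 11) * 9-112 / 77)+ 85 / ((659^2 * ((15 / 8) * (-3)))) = -215453840860 / 2536635321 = -84.94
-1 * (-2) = 2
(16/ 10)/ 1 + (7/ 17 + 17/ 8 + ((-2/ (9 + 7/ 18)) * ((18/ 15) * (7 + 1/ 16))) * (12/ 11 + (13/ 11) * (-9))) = 27013507/ 1264120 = 21.37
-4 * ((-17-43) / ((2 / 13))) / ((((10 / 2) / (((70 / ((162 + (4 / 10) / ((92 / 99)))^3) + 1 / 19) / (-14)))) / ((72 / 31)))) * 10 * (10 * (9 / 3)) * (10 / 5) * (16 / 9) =-9918951324534886400 / 3412388846657259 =-2906.75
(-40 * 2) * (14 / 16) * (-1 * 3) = 210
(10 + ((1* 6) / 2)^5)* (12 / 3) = 1012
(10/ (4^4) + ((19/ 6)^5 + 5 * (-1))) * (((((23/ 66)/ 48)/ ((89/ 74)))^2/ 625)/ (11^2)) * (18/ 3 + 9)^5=35305128261455/ 307812114137088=0.11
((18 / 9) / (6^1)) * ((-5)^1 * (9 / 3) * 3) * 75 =-1125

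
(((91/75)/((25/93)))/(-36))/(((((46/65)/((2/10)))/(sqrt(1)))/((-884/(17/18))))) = 476749/14375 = 33.17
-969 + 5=-964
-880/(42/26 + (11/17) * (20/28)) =-680680/1607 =-423.57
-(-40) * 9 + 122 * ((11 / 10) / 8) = 15071 / 40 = 376.78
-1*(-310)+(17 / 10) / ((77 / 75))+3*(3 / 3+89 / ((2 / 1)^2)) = 117473 / 308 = 381.41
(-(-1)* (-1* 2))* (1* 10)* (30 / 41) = -600 / 41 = -14.63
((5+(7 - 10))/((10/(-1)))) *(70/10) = -7/5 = -1.40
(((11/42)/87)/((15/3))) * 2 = 11/9135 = 0.00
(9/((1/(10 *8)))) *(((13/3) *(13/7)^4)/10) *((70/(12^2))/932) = 1856465/959028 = 1.94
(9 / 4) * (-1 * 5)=-45 / 4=-11.25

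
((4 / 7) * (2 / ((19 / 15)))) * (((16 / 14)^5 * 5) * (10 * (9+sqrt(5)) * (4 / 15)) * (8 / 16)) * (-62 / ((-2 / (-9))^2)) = -296209612800 / 2235331-32912179200 * sqrt(5) / 2235331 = -165435.67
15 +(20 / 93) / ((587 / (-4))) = 818785 / 54591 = 15.00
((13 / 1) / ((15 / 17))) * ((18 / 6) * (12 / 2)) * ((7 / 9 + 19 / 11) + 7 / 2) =262769 / 165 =1592.54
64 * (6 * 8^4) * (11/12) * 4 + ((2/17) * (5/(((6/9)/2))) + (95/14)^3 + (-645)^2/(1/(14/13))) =3769233916067/606424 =6215509.14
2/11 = 0.18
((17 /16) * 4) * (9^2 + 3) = 357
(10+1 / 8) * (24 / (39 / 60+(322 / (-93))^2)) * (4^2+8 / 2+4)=1008819360 / 2186117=461.47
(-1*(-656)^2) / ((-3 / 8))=3442688 / 3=1147562.67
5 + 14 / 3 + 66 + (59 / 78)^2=463837 / 6084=76.24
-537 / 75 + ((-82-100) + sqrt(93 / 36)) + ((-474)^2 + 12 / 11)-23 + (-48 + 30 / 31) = sqrt(93) / 6 + 1913162586 / 8525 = 224419.51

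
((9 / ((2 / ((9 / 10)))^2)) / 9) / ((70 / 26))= 0.08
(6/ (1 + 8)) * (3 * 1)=2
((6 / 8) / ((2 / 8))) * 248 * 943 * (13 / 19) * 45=410431320 / 19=21601648.42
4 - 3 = 1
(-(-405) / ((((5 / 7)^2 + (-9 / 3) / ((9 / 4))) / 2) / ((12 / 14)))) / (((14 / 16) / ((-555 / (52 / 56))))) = 906292800 / 1573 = 576155.63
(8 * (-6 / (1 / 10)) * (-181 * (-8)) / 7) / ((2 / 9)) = -3127680 / 7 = -446811.43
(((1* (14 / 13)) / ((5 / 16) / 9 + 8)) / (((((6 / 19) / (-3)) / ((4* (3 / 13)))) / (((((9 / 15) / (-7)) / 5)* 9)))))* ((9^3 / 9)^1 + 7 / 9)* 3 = 217479168 / 4888325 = 44.49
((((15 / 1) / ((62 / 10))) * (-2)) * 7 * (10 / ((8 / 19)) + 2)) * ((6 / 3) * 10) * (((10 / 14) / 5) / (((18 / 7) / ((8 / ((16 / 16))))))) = -721000 / 93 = -7752.69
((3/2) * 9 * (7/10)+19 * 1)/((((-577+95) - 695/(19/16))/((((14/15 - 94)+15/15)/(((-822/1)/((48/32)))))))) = -14929991/3333703200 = -0.00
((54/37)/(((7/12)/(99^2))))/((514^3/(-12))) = -9526572/4396419587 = -0.00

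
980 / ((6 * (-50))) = -3.27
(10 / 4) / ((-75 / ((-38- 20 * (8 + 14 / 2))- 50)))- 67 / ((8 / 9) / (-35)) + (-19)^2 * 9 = 708007 / 120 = 5900.06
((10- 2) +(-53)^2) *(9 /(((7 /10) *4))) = 126765 /14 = 9054.64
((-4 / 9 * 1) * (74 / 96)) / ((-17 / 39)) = 481 / 612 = 0.79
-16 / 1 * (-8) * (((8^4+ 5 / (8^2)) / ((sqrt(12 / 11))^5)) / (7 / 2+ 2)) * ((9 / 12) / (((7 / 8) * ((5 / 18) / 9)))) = 25952751 * sqrt(33) / 70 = 2129817.20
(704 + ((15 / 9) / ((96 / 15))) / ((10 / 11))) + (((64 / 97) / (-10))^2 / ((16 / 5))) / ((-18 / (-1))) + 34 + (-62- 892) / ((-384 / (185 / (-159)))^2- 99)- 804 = -737000084569888963 / 11213862564847680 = -65.72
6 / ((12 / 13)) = 13 / 2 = 6.50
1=1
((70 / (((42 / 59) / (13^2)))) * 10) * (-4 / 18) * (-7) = 6979700 / 27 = 258507.41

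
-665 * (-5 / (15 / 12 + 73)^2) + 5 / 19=1451845 / 1675971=0.87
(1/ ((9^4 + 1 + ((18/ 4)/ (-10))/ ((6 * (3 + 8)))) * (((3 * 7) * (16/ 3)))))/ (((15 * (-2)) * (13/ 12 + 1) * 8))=-11/ 4042187800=-0.00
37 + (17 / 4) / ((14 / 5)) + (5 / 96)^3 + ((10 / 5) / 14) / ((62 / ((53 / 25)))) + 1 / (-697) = 18409872850259 / 477912268800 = 38.52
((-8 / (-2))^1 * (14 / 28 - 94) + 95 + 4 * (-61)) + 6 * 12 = -451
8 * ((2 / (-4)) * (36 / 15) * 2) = -96 / 5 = -19.20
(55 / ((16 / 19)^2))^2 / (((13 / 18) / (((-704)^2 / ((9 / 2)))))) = 47700744025 / 52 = 917322000.48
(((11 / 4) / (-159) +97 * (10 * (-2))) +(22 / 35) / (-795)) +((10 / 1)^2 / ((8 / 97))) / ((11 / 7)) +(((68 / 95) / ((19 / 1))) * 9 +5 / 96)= -4129916585299 / 3535778400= -1168.04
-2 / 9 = -0.22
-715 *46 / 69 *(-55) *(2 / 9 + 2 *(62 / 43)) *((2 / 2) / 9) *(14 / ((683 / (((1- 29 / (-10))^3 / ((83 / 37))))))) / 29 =537938980579 / 3181103235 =169.10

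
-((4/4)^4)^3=-1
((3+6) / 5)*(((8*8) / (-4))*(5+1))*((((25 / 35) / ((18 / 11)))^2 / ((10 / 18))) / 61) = -0.97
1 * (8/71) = 8/71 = 0.11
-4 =-4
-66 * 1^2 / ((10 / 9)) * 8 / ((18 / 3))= -396 / 5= -79.20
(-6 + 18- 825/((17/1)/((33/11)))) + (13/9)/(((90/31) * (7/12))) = -2132393/16065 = -132.74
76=76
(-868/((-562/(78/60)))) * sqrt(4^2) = 11284/1405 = 8.03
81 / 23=3.52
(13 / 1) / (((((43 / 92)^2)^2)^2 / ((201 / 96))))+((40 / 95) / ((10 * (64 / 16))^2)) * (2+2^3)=53082881260409695841 / 4441516105488380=11951.52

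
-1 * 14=-14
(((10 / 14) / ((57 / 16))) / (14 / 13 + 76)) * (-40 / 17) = -20800 / 3398283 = -0.01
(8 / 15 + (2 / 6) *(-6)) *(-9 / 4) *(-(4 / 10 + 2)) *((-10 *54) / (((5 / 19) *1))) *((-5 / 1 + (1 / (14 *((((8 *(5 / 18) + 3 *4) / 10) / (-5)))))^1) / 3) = -15930189 / 560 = -28446.77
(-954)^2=910116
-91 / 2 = -45.50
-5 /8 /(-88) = 5 /704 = 0.01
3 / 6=1 / 2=0.50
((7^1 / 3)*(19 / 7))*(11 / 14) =209 / 42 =4.98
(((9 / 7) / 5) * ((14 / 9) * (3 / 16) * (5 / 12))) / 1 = 0.03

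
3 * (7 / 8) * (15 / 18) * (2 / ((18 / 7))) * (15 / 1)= 1225 / 48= 25.52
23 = 23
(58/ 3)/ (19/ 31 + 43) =899/ 2028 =0.44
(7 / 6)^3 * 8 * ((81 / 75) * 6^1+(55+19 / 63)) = 4767994 / 6075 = 784.85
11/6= 1.83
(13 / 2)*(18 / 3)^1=39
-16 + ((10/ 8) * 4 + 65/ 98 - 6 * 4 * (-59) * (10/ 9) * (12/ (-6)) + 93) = -900817/ 294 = -3064.00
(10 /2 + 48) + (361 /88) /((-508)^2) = 1203610857 /22709632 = 53.00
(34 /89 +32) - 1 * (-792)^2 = -55823614 /89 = -627231.62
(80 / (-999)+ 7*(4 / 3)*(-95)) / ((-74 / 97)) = 42964210 / 36963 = 1162.36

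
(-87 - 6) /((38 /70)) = -3255 /19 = -171.32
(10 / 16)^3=125 / 512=0.24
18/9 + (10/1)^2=102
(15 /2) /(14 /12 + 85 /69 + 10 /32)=8280 /2993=2.77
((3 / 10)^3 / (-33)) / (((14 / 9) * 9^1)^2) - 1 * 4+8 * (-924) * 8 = -127505840009 / 2156000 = -59140.00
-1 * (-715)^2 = -511225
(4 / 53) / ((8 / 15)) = 15 / 106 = 0.14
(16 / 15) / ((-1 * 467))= -0.00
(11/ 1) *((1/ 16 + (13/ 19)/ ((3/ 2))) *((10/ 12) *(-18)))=-26015/ 304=-85.58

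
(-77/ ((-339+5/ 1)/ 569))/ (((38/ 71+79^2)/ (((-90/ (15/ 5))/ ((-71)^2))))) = -93885/ 750631099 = -0.00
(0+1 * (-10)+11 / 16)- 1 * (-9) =-5 / 16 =-0.31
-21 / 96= -7 / 32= -0.22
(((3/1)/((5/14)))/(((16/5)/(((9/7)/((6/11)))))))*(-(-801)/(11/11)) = 4956.19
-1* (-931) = 931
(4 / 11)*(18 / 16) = 9 / 22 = 0.41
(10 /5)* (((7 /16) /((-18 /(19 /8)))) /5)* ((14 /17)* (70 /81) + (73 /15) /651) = -20414911 /1229385600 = -0.02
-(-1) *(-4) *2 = -8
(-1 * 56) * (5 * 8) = -2240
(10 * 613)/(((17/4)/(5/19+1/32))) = 548635/1292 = 424.64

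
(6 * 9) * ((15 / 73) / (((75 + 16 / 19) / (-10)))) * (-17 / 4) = 654075 / 105193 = 6.22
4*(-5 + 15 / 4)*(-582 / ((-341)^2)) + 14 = 1630844 / 116281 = 14.03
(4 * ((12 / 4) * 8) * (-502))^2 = 2322468864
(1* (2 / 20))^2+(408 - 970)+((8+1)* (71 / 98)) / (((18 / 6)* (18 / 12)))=-2746651 / 4900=-560.54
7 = 7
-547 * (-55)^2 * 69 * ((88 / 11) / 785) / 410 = -18267612 / 6437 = -2837.91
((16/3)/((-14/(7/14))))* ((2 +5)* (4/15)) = -16/45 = -0.36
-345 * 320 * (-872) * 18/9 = 192537600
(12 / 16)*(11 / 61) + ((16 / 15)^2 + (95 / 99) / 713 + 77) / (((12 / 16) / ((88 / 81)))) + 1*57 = 540037396813 / 3170639700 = 170.32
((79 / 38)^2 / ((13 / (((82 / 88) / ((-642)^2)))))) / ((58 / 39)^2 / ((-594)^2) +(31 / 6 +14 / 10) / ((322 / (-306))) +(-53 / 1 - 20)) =-21473235418635 / 2263805961920613661664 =-0.00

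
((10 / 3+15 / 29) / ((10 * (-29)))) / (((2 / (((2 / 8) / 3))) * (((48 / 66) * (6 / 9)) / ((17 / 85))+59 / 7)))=-5159 / 101202576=-0.00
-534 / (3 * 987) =-178 / 987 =-0.18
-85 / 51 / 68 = -5 / 204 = -0.02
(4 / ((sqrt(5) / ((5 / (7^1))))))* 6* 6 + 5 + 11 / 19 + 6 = 220 / 19 + 144* sqrt(5) / 7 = 57.58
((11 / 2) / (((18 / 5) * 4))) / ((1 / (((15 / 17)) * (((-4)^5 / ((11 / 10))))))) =-16000 / 51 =-313.73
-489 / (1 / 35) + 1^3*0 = -17115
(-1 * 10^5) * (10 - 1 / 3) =-2900000 / 3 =-966666.67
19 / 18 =1.06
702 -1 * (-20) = 722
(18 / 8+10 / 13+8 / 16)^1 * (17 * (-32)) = -24888 / 13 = -1914.46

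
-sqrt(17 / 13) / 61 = -sqrt(221) / 793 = -0.02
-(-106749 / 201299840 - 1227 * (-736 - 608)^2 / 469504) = 4720.67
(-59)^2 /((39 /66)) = 76582 /13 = 5890.92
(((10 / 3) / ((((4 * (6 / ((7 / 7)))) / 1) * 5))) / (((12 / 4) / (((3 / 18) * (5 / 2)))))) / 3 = 5 / 3888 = 0.00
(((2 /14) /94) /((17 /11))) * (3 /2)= 33 /22372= 0.00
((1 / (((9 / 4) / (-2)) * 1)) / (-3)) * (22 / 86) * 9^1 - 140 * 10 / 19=-178928 / 2451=-73.00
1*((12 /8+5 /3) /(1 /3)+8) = 35 /2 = 17.50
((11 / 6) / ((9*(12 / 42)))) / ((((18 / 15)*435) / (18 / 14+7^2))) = 484 / 7047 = 0.07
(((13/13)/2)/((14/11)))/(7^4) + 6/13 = 403511/873964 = 0.46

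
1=1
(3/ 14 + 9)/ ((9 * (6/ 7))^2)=0.15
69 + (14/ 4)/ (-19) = 2615/ 38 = 68.82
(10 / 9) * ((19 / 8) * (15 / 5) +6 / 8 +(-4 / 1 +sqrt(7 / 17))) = 10 * sqrt(119) / 153 +155 / 36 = 5.02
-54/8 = -6.75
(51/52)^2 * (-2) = -2601/1352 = -1.92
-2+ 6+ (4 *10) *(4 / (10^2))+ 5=53 / 5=10.60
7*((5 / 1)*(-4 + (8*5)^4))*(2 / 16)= 22399965 / 2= 11199982.50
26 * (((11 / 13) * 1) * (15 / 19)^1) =330 / 19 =17.37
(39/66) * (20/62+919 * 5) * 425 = 787063875/682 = 1154052.60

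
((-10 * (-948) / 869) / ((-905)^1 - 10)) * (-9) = 72 / 671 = 0.11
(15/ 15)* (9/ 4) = 9/ 4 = 2.25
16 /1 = 16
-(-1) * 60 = 60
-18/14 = -9/7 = -1.29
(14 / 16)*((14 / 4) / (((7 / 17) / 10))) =595 / 8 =74.38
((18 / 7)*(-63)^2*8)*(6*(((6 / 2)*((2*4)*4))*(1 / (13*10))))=23514624 / 65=361763.45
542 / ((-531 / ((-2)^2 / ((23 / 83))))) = -179944 / 12213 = -14.73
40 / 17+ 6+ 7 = 261 / 17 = 15.35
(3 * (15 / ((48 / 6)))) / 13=45 / 104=0.43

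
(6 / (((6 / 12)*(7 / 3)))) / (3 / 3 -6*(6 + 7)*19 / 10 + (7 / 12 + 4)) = -2160 / 59899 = -0.04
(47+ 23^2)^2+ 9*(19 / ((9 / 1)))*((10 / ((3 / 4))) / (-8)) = 995233 / 3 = 331744.33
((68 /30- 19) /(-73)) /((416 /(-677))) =-169927 /455520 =-0.37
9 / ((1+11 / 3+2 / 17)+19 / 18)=2754 / 1787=1.54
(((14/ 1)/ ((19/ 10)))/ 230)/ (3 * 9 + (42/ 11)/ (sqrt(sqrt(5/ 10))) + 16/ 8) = 14/ (437 * (42 * 2^(1/ 4)/ 11 + 29)) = 0.00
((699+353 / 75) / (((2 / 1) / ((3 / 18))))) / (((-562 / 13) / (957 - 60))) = -102574043 / 84300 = -1216.77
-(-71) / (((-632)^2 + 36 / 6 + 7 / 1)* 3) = 71 / 1198311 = 0.00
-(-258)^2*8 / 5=-532512 / 5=-106502.40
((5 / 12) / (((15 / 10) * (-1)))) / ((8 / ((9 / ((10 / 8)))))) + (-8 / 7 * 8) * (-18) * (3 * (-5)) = -69127 / 28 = -2468.82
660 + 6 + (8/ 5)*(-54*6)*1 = 738/ 5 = 147.60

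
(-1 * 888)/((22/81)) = -35964/11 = -3269.45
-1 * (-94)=94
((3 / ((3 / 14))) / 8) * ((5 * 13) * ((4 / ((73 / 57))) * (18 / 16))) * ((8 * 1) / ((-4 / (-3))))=700245 / 292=2398.10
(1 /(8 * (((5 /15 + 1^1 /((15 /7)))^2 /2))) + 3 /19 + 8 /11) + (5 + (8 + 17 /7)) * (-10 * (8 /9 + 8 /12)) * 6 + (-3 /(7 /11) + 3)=-134871137 /93632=-1440.44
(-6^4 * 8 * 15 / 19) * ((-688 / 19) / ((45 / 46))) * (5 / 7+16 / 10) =8859414528 / 12635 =701180.41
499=499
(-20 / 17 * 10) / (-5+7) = -100 / 17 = -5.88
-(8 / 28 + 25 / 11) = -197 / 77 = -2.56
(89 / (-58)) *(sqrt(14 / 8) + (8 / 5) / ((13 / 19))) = -6764 / 1885 - 89 *sqrt(7) / 116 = -5.62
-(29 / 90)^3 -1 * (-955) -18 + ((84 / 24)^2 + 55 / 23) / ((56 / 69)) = 19493597233 / 20412000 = 955.01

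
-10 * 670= -6700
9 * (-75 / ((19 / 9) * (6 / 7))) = -14175 / 38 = -373.03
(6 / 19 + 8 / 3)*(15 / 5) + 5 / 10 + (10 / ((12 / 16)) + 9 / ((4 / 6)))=36.28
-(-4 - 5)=9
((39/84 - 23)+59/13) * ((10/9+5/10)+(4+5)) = -1251241/6552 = -190.97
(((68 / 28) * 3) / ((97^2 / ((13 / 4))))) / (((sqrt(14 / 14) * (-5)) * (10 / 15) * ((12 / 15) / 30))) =-0.03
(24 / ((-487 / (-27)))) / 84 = 0.02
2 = 2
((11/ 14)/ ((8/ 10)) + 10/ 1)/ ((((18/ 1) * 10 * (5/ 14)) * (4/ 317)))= 12997/ 960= 13.54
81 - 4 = 77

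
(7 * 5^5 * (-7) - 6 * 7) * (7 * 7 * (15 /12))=-37525915 /4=-9381478.75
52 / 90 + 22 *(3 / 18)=191 / 45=4.24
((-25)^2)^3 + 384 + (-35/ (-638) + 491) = 155762277035/ 638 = 244141500.05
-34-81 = -115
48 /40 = 6 /5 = 1.20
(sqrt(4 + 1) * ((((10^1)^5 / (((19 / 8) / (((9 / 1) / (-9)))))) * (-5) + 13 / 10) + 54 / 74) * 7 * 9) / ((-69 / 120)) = -372963595788 * sqrt(5) / 16169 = -51578449.71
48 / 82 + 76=3140 / 41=76.59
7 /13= 0.54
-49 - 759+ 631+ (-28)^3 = -22129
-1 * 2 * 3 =-6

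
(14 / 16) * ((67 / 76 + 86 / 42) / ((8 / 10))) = 23375 / 7296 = 3.20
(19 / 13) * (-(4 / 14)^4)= -304 / 31213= -0.01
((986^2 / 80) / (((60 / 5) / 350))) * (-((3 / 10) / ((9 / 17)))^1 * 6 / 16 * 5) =-376599.36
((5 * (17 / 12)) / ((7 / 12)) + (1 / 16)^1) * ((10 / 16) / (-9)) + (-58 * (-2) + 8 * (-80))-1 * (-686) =1299533 / 8064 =161.15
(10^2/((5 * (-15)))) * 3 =-4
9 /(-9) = -1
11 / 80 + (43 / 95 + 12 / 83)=92691 / 126160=0.73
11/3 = 3.67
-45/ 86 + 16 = 1331/ 86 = 15.48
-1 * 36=-36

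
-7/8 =-0.88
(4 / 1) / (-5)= -4 / 5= -0.80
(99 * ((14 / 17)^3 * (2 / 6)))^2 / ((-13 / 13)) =-8199664704 / 24137569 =-339.71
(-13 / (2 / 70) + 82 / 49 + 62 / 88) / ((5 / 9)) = -8782677 / 10780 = -814.72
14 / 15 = 0.93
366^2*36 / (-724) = -1205604 / 181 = -6660.80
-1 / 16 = -0.06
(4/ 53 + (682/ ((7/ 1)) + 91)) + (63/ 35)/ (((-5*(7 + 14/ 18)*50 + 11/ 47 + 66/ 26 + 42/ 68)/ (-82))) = 18136021391549/ 96171456605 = 188.58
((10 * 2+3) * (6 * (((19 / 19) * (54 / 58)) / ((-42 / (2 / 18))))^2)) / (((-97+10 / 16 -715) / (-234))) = 64584 / 267487619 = 0.00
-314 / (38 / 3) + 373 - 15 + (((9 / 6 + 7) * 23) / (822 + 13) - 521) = -5951131 / 31730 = -187.56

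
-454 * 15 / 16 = -3405 / 8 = -425.62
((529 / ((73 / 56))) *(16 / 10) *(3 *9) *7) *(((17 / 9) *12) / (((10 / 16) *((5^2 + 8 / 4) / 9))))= 2707396608 / 1825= 1483504.99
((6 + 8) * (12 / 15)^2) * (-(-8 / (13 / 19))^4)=-119570038784 / 714025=-167459.18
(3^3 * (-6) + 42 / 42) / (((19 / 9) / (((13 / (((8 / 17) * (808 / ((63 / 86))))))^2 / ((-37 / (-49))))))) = -13763538808929 / 217247567822848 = -0.06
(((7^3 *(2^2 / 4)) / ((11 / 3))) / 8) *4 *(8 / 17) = 4116 / 187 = 22.01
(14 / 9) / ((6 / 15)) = 35 / 9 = 3.89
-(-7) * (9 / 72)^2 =7 / 64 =0.11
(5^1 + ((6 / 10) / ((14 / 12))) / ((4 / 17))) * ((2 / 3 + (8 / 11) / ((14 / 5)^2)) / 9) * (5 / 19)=308842 / 1935549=0.16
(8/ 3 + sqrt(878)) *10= 80/ 3 + 10 *sqrt(878)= 322.98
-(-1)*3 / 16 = 3 / 16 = 0.19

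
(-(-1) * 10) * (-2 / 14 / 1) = -1.43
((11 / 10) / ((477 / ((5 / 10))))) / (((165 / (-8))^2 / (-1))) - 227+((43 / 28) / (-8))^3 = -227.01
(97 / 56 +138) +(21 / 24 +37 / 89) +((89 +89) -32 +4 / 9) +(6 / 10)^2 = 161384777 / 560700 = 287.83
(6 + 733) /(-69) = -739 /69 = -10.71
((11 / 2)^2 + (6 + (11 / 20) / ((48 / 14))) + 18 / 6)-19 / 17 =312469 / 8160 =38.29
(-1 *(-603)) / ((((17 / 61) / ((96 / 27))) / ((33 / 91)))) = 4315872 / 1547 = 2789.83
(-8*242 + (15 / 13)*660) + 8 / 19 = -289988 / 247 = -1174.04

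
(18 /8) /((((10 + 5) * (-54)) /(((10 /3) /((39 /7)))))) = -7 /4212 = -0.00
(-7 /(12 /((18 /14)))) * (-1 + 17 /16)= -3 /64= -0.05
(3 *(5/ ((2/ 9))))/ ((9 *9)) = 5/ 6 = 0.83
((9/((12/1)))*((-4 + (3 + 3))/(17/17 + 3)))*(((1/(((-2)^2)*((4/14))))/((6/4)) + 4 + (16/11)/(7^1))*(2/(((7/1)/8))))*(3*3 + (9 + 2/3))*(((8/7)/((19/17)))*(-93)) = -3929312/539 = -7290.00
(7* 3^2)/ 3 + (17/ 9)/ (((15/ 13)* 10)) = 28571/ 1350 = 21.16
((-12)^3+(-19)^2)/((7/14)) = -2734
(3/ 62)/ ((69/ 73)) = 73/ 1426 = 0.05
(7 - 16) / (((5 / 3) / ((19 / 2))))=-513 / 10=-51.30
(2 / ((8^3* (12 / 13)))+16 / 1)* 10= 245825 / 1536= 160.04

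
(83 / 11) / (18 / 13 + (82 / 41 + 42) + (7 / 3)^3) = 29133 / 224279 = 0.13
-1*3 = -3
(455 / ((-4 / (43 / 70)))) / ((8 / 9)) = -5031 / 64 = -78.61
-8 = -8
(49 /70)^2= 49 /100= 0.49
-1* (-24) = 24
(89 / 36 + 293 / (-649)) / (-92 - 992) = -47213 / 25326576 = -0.00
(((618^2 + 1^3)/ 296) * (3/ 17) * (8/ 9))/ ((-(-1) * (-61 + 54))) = -381925/ 13209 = -28.91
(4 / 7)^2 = 16 / 49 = 0.33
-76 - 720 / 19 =-2164 / 19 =-113.89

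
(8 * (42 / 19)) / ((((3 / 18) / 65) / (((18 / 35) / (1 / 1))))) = 67392 / 19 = 3546.95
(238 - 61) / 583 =177 / 583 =0.30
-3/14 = -0.21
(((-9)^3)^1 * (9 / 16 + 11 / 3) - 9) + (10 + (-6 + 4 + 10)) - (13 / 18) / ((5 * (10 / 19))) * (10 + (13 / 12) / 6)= -199380301 / 64800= -3076.86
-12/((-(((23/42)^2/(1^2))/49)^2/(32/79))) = 2868933924864/22107439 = 129772.33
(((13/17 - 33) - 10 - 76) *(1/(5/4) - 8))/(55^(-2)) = 43777800/17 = 2575164.71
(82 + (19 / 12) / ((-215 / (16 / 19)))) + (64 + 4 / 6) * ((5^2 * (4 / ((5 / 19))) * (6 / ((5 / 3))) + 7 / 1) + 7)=57696106 / 645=89451.33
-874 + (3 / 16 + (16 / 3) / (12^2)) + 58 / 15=-1879003 / 2160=-869.91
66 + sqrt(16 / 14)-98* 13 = -1208 + 2* sqrt(14) / 7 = -1206.93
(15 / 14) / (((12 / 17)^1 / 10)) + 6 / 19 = 8243 / 532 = 15.49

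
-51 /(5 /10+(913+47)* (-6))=102 /11519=0.01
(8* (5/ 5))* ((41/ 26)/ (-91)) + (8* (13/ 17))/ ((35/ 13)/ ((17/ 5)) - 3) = -209931/ 72163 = -2.91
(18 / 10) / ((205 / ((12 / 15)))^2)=144 / 5253125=0.00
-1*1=-1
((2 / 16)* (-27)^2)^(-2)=64 / 531441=0.00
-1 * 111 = -111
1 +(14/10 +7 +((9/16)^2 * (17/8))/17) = 96661/10240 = 9.44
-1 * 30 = -30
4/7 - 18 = -122/7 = -17.43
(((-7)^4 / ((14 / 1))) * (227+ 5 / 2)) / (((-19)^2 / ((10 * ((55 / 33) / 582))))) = 437325 / 140068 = 3.12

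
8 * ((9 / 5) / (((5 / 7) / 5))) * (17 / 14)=612 / 5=122.40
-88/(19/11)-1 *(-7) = -835/19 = -43.95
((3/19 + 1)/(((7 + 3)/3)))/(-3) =-11/95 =-0.12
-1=-1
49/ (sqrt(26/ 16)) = 98 *sqrt(26)/ 13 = 38.44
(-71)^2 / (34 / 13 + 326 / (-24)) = -786396 / 1711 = -459.61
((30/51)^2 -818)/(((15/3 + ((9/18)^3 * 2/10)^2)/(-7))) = 378083200/330327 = 1144.57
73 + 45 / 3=88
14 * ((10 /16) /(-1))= -35 /4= -8.75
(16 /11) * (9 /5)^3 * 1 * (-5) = -11664 /275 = -42.41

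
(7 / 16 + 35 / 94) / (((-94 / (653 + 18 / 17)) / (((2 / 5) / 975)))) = -2257157 / 976378000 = -0.00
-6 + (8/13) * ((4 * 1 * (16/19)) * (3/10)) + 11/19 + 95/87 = -398324/107445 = -3.71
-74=-74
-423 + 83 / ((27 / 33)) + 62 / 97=-280160 / 873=-320.92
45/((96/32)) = 15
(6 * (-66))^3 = -62099136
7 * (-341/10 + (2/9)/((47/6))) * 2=-336287/705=-477.00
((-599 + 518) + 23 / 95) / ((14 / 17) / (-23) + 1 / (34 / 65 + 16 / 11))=-4241649328 / 24678055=-171.88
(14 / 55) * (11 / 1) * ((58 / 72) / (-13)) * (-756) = 8526 / 65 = 131.17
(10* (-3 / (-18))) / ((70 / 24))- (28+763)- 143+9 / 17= -111015 / 119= -932.90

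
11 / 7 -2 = -3 / 7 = -0.43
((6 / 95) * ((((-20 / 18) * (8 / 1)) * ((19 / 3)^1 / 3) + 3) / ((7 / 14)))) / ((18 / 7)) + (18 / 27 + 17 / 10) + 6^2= 37.59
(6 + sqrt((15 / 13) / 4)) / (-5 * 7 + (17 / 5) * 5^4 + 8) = 0.00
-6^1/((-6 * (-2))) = -1/2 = -0.50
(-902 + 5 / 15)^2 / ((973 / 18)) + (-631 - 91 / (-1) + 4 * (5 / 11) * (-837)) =138906910 / 10703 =12978.32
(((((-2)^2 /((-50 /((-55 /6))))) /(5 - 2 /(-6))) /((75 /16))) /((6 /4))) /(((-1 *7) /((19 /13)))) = -418 /102375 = -0.00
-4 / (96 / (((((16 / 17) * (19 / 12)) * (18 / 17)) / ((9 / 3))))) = -19 / 867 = -0.02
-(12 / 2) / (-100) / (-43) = -3 / 2150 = -0.00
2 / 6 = 1 / 3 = 0.33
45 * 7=315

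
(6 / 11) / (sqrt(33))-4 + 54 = 2 * sqrt(33) / 121 + 50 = 50.09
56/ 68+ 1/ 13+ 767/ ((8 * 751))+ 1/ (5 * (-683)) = 4660485317/ 4534327720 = 1.03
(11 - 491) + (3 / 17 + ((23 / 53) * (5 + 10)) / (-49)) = -21189594 / 44149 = -479.96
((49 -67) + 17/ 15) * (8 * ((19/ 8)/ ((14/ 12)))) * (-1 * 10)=19228/ 7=2746.86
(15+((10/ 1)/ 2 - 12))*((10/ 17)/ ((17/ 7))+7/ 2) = 8652/ 289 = 29.94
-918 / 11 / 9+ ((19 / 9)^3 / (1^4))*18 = 142636 / 891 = 160.09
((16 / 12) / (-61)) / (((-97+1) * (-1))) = -1 / 4392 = -0.00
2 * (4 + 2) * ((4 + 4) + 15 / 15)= 108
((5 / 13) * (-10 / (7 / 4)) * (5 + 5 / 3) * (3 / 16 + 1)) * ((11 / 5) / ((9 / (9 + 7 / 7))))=-104500 / 2457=-42.53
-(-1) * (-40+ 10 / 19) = -750 / 19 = -39.47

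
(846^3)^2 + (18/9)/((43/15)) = 366625086314181696.70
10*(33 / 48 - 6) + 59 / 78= -16339 / 312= -52.37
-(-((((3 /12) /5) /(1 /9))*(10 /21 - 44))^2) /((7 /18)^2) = 2536.46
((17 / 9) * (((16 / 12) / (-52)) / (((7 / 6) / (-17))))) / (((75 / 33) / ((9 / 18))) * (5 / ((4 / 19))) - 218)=-12716 / 1982799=-0.01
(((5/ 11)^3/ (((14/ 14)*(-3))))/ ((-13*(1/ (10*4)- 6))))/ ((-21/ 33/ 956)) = 0.61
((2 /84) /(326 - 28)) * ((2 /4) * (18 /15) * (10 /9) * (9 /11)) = 1 /22946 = 0.00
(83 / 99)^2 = 6889 / 9801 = 0.70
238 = 238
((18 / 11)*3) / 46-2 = -479 / 253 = -1.89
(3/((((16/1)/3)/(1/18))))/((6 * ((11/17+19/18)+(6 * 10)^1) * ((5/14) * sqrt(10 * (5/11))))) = 357 * sqrt(22)/15104800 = 0.00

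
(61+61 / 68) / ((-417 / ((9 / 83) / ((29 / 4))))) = -12627 / 5687741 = -0.00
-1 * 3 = -3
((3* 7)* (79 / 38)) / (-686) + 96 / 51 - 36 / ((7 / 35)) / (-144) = 97137 / 31654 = 3.07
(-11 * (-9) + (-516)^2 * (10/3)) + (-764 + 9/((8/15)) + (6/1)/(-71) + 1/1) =503743745/568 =886872.79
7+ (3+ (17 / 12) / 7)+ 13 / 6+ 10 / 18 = 12.92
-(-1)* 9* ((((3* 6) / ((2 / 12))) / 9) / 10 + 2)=144 / 5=28.80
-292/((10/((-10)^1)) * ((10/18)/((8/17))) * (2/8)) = 84096/85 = 989.36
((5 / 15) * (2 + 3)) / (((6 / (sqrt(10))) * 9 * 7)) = 5 * sqrt(10) / 1134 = 0.01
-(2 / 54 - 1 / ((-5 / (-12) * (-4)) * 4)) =-101 / 540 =-0.19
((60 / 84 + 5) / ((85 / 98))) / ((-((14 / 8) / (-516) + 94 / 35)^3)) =-42223208767488000 / 123684495803101187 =-0.34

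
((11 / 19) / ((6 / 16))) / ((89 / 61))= 5368 / 5073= 1.06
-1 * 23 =-23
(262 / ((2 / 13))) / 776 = 1703 / 776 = 2.19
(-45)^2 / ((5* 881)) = 405 / 881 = 0.46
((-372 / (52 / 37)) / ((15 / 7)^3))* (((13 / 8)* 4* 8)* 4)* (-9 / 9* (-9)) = -6294736 / 125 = -50357.89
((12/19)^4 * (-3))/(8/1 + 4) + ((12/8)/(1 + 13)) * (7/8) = 225075/4170272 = 0.05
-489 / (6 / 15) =-2445 / 2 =-1222.50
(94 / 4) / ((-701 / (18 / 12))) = -141 / 2804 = -0.05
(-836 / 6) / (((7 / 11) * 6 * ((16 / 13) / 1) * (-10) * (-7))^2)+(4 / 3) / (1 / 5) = 22123342159 / 3319142400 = 6.67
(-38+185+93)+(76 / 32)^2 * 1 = 15721 / 64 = 245.64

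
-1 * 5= -5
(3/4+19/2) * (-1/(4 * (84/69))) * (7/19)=-943/1216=-0.78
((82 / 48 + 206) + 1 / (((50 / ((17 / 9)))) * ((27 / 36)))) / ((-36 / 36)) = -1121897 / 5400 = -207.76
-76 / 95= -4 / 5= -0.80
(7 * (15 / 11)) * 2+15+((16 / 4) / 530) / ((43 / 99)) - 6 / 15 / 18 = 38452658 / 1128105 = 34.09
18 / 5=3.60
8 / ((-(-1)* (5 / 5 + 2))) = 8 / 3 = 2.67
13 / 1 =13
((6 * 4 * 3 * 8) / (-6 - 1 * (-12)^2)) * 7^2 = -4704 / 25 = -188.16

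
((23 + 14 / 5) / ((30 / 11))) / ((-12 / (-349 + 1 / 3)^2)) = -129379217 / 1350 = -95836.46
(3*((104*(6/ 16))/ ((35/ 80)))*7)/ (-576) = -13/ 4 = -3.25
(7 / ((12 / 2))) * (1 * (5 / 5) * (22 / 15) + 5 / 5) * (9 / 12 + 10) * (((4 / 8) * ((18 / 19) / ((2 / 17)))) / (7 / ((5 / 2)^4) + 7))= 3380875 / 194864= 17.35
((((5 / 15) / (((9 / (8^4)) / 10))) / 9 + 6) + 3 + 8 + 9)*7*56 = 18532976 / 243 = 76267.39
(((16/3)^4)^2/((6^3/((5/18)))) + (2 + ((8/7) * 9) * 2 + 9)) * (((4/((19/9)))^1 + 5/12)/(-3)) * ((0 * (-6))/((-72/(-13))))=0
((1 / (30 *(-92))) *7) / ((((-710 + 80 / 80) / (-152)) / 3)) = -0.00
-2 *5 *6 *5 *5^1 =-1500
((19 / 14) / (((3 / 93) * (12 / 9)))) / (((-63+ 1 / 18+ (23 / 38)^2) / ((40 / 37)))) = -22963932 / 42127127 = -0.55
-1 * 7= -7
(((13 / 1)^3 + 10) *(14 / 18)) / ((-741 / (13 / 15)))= -15449 / 7695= -2.01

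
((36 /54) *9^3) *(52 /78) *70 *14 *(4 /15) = 84672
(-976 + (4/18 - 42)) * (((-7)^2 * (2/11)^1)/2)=-448840/99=-4533.74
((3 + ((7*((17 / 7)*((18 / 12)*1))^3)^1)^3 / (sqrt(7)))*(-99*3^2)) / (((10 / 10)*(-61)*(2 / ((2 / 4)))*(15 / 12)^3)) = 42768 / 7625 + 2079741169223591841*sqrt(7) / 200944492000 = 27383079.76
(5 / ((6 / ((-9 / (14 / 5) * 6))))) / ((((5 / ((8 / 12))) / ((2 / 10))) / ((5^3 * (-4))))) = 1500 / 7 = 214.29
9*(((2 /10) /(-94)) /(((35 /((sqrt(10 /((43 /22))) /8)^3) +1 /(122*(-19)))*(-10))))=4627887 /13432747808166265330 +853939851072*sqrt(2365) /33581869520415663325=0.00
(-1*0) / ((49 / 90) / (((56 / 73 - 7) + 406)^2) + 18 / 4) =0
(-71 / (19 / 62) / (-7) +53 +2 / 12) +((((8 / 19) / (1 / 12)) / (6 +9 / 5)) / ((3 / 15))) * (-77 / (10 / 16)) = -3244613 / 10374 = -312.76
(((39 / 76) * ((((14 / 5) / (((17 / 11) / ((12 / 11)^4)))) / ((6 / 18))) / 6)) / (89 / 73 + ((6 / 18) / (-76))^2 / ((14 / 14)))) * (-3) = -847984370688 / 523435934615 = -1.62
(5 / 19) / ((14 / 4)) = 0.08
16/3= 5.33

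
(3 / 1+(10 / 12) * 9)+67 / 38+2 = 271 / 19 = 14.26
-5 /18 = -0.28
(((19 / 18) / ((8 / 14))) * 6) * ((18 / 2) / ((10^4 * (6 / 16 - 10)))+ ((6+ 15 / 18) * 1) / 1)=18744431 / 247500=75.74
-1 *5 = -5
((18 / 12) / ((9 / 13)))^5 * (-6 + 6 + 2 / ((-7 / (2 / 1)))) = -27.28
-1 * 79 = -79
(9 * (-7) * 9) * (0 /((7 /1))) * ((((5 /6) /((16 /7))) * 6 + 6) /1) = 0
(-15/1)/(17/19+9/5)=-1425/256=-5.57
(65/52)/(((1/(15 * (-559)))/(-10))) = 209625/2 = 104812.50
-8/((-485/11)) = 88/485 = 0.18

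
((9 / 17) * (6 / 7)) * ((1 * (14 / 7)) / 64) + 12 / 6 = 3835 / 1904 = 2.01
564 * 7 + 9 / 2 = 7905 / 2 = 3952.50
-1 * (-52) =52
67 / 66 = 1.02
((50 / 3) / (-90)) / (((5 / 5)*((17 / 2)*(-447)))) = 10 / 205173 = 0.00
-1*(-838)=838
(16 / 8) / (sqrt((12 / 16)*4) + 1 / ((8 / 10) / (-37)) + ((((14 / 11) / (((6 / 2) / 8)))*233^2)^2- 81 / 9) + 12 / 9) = 1288361050491386520 / 21869529521033507474929193017- 37949472*sqrt(3) / 21869529521033507474929193017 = 0.00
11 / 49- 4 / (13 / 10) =-1817 / 637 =-2.85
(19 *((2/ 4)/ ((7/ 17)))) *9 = 2907/ 14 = 207.64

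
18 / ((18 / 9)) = 9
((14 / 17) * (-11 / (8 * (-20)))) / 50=77 / 68000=0.00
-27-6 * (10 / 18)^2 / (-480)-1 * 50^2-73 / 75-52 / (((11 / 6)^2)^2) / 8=-1199461772851 / 474368400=-2528.54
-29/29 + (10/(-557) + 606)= 336975/557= 604.98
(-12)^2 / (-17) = -144 / 17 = -8.47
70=70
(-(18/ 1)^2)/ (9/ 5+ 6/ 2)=-135/ 2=-67.50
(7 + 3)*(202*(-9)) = -18180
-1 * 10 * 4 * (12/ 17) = -480/ 17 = -28.24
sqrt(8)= 2 * sqrt(2)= 2.83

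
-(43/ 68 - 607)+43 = 44157/ 68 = 649.37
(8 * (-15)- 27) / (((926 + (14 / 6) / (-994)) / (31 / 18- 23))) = 1332457 / 394475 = 3.38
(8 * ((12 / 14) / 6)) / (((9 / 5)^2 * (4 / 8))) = 400 / 567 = 0.71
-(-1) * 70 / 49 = 10 / 7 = 1.43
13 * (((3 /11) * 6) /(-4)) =-117 /22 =-5.32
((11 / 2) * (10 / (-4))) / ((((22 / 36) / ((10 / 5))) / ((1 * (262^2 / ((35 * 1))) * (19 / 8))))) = -209609.36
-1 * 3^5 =-243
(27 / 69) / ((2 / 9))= 81 / 46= 1.76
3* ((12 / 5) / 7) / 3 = 12 / 35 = 0.34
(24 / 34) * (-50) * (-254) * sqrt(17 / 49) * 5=762000 * sqrt(17) / 119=26401.74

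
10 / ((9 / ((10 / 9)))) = 100 / 81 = 1.23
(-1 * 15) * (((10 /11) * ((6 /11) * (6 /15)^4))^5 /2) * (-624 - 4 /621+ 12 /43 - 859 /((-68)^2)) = 13958722250141073408 /9049634566506861572265625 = 0.00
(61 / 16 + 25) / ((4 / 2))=461 / 32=14.41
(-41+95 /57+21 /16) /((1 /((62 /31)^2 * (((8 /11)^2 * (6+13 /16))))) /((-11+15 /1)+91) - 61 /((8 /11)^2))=75591500 /229289313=0.33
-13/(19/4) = -52/19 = -2.74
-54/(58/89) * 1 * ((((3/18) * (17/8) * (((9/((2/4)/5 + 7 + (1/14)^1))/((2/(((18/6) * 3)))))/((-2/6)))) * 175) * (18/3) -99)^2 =-1587152405921839443/467719424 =-3393385701.94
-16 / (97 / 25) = -400 / 97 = -4.12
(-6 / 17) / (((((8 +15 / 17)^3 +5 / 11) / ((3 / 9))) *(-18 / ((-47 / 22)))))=-13583 / 682146468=-0.00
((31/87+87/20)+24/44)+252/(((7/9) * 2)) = 3201199/19140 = 167.25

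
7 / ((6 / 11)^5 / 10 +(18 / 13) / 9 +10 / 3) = 2.00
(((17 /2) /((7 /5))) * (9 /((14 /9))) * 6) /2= 20655 /196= 105.38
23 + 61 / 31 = 774 / 31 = 24.97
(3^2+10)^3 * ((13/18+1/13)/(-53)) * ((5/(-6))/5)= 1282633/74412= 17.24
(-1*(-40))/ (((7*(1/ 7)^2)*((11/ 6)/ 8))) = 13440/ 11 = 1221.82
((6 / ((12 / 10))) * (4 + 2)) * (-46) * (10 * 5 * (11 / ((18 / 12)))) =-506000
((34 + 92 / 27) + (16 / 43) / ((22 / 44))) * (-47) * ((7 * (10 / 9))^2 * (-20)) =204018164000 / 94041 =2169459.75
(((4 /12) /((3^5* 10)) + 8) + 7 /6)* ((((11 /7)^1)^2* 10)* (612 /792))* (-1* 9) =-6248231 /3969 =-1574.26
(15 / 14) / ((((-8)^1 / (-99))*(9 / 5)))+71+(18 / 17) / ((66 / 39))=1654403 / 20944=78.99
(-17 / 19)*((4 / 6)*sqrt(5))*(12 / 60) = -34*sqrt(5) / 285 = -0.27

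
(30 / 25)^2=36 / 25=1.44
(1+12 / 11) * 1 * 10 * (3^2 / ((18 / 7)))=805 / 11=73.18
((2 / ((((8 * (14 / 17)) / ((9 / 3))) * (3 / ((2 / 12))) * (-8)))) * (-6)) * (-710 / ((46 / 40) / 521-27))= 15721175 / 15753752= 1.00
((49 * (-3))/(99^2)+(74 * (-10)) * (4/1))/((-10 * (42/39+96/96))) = 125714797/882090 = 142.52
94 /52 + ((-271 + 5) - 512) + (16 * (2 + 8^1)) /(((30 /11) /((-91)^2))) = 37833313 /78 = 485042.47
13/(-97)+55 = 5322/97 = 54.87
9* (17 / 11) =153 / 11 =13.91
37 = 37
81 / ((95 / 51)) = 4131 / 95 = 43.48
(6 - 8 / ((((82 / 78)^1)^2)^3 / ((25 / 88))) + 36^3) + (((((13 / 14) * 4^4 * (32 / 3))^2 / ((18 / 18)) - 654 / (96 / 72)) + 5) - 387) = 298410680414174292847 / 46085511346182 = 6475151.77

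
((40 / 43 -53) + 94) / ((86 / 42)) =37863 / 1849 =20.48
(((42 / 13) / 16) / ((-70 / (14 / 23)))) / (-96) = 7 / 382720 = 0.00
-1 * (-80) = 80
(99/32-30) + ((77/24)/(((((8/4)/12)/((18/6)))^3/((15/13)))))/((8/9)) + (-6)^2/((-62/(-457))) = 24526.77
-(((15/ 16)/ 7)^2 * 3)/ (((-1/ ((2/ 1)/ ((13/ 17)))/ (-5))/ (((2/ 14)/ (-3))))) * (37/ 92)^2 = 26182125/ 4830844928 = 0.01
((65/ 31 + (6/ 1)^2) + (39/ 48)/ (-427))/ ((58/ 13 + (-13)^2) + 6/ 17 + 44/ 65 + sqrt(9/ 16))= 8915348845/ 41011773516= 0.22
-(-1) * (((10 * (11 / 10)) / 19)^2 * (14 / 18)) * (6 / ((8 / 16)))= 3388 / 1083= 3.13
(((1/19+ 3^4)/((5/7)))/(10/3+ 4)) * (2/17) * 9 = 5292/323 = 16.38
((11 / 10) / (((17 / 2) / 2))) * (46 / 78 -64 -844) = -778558 / 3315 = -234.86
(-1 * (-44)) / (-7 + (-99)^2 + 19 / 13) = 572 / 127341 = 0.00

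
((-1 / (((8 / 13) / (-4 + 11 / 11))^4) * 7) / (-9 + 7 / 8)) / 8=1245699 / 20480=60.83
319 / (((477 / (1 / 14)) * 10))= 319 / 66780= 0.00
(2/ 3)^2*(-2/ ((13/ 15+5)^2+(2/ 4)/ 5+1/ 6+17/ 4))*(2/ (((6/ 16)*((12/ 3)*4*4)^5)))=-25/ 220458909696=-0.00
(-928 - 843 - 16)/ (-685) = 1787/ 685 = 2.61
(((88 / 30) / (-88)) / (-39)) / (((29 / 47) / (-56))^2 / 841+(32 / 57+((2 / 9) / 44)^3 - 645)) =-7095098834208 / 5349655973312015495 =-0.00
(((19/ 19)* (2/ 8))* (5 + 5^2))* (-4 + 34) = 225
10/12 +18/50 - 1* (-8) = 1379/150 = 9.19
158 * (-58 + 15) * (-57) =387258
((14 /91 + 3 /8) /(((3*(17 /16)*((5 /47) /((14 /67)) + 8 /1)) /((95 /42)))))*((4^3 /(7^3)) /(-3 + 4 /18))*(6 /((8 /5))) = -428640 /38583727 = -0.01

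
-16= -16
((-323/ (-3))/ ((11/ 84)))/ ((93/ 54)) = 162792/ 341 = 477.40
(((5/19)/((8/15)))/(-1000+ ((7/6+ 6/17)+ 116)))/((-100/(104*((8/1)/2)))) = 3978/1710247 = 0.00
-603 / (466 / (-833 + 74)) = 457677 / 466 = 982.14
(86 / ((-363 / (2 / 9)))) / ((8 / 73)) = -3139 / 6534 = -0.48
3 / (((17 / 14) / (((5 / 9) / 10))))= 7 / 51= 0.14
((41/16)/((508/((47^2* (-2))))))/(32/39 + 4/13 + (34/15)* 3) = -17660955/6282944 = -2.81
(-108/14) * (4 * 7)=-216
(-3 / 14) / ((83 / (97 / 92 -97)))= 0.25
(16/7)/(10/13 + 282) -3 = -19247/6433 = -2.99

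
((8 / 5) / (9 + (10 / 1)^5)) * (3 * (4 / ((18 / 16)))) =256 / 1500135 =0.00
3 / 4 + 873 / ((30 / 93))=54141 / 20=2707.05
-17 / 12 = -1.42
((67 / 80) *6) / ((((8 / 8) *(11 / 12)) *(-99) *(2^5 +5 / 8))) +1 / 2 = 157369 / 315810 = 0.50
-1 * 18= -18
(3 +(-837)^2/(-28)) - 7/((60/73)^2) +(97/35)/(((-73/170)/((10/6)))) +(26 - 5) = -46022082733/1839600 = -25017.44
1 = 1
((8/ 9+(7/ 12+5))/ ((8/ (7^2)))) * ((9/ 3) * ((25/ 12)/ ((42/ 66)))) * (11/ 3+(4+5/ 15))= 3114.76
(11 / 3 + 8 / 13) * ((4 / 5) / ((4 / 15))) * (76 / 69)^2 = 964592 / 61893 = 15.58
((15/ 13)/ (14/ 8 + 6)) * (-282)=-16920/ 403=-41.99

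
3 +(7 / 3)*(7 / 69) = 670 / 207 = 3.24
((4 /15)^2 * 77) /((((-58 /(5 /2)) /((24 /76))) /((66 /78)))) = -6776 /107445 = -0.06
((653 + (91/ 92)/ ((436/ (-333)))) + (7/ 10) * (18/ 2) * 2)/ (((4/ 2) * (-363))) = -133341221/ 145606560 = -0.92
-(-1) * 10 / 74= 5 / 37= 0.14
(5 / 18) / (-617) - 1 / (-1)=11101 / 11106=1.00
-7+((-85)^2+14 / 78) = 7218.18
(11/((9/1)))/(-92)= -11/828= -0.01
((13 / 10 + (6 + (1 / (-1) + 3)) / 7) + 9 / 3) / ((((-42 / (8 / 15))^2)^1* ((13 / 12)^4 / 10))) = 1560576 / 244910575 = 0.01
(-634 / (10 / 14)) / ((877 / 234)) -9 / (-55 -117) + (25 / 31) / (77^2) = -32823019587541 / 138624881780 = -236.78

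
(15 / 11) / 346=15 / 3806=0.00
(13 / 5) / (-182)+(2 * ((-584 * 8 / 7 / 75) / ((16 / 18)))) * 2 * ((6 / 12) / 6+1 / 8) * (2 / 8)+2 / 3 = -43 / 30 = -1.43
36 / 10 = 18 / 5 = 3.60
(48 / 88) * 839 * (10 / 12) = 4195 / 11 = 381.36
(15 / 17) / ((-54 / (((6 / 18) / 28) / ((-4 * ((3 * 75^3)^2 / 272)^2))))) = 136 / 96986654627323150634765625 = 0.00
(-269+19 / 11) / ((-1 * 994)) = 210 / 781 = 0.27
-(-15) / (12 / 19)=95 / 4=23.75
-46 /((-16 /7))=20.12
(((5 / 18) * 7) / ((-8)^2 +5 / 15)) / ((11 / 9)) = 105 / 4246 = 0.02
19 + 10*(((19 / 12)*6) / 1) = 114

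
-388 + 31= -357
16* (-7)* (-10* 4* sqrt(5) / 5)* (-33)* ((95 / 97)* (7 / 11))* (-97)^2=-387710574.42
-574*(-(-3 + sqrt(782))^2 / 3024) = 32431 / 216- 41*sqrt(782) / 36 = 118.30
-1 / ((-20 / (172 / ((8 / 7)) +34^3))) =1972.72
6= 6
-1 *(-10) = 10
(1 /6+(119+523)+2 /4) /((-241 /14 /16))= -1792 /3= -597.33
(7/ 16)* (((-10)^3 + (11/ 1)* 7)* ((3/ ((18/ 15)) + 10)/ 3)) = -161525/ 96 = -1682.55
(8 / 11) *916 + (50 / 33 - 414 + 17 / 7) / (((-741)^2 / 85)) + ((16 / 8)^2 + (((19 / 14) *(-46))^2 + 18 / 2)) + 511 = 4516959035396 / 887863977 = 5087.44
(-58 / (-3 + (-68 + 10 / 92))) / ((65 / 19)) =50692 / 211965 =0.24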